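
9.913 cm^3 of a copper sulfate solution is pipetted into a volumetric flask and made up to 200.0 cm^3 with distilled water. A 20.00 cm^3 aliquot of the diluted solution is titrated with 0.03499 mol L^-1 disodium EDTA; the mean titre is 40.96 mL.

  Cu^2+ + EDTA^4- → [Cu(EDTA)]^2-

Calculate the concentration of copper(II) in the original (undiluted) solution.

1.446 mol/L

n(EDTA) = 0.04096 × 0.03499 = 1.433 × 10^-3 mol
n(Cu2+) in the aliquot = 1.433 × 10^-3 mol (1:1 ratio)
[Cu2+]_dilute = 1.433 × 10^-3 / 0.02000 = 0.07166 mol/L
Dilution factor = 200.0 / 9.913 = 20.18
[Cu2+]_stock = 0.07166 × 20.18 = 1.446 mol/L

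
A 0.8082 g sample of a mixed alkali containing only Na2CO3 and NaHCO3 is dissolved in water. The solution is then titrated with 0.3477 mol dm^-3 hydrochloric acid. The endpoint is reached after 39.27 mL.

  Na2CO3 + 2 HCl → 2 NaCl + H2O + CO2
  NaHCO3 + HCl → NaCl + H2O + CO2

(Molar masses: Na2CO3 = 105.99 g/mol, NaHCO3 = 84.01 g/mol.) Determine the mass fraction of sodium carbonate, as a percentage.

71.65 %

n(HCl) = 0.03927 × 0.3477 = 0.01365 mol
Let x = n(Na2CO3), y = n(NaHCO3).
Titrant: 2x + 1y = 0.01365;  mass: 105.99x + 84.01y = 0.8082
Solving, x = 5.463 × 10^-3 mol, y = 2.728 × 10^-3 mol
mass of Na2CO3 = 5.463 × 10^-3 × 105.99 = 0.5791 g
% Na2CO3 = 0.5791 / 0.8082 × 100 = 71.65 %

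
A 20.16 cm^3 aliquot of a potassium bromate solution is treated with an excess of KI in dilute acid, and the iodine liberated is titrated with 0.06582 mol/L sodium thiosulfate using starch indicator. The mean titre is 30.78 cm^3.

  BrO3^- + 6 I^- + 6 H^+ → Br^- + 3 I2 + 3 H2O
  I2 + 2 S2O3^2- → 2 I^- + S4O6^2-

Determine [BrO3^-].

n(S2O3^2-) = 0.03078 × 0.06582 = 2.026 × 10^-3 mol
n(I2) = n(S2O3^2-)/2 = 1.013 × 10^-3 mol
From the 1:3 ratio, n(BrO3^-) in the aliquot = 1/3 × 1.013 × 10^-3 = 3.377 × 10^-4 mol
[BrO3^-] = 3.377 × 10^-4 / 0.02016 = 0.01675 mol/L

0.01675 mol/L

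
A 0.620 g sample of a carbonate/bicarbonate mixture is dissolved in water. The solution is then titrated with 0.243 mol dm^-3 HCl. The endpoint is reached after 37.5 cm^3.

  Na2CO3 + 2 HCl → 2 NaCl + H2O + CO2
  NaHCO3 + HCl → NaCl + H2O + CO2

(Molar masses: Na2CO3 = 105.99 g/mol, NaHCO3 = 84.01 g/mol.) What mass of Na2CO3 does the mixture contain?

n(HCl) = 0.0375 × 0.243 = 9.11 × 10^-3 mol
Let x = n(Na2CO3), y = n(NaHCO3).
Titrant: 2x + 1y = 9.11 × 10^-3;  mass: 105.99x + 84.01y = 0.620
Solving, x = 2.35 × 10^-3 mol, y = 4.42 × 10^-3 mol
mass of Na2CO3 = 2.35 × 10^-3 × 105.99 = 0.249 g

0.249 g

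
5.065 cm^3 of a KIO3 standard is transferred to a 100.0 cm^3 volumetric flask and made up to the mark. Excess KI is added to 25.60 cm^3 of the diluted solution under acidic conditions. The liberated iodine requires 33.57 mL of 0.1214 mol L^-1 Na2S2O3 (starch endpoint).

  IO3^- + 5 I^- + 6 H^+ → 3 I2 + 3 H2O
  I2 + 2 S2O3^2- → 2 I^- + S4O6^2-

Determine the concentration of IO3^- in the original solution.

n(S2O3^2-) = 0.03357 × 0.1214 = 4.075 × 10^-3 mol
n(I2) = n(S2O3^2-)/2 = 2.038 × 10^-3 mol
From the 1:3 ratio, n(IO3^-) in the aliquot = 1/3 × 2.038 × 10^-3 = 6.792 × 10^-4 mol
[IO3^-]_dilute = 6.792 × 10^-4 / 0.02560 = 0.02653 mol/L
[IO3^-]_original = 0.02653 × 100.0/5.065 = 0.5238 mol/L

0.5238 mol/L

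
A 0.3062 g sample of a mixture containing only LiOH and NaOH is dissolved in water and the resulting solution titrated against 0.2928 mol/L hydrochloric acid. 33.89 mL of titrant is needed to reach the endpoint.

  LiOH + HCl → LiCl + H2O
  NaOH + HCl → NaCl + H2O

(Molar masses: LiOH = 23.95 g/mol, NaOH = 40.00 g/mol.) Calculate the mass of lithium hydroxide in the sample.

0.1354 g

n(HCl) = 0.03389 × 0.2928 = 9.923 × 10^-3 mol
Let x = n(LiOH), y = n(NaOH).
Titrant: 1x + 1y = 9.923 × 10^-3;  mass: 23.95x + 40.00y = 0.3062
Solving, x = 5.652 × 10^-3 mol, y = 4.271 × 10^-3 mol
mass of LiOH = 5.652 × 10^-3 × 23.95 = 0.1354 g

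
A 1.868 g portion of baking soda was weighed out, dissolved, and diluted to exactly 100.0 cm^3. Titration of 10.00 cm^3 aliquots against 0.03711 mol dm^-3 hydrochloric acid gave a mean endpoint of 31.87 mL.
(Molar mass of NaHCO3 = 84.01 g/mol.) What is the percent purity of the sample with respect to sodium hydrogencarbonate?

53.19 %

NaHCO3 + HCl → NaCl + H2O + CO2
n(HCl) per titration = 0.03187 × 0.03711 = 1.183 × 10^-3 mol
n(NaHCO3) in each aliquot = 1.183 × 10^-3 mol (1:1 ratio)
n(NaHCO3) in the whole flask = 1.183 × 10^-3 × 100.0/10.00 = 0.01183 mol
mass of NaHCO3 = 0.01183 × 84.01 = 0.9936 g
% NaHCO3 = 0.9936 / 1.868 × 100 = 53.19 %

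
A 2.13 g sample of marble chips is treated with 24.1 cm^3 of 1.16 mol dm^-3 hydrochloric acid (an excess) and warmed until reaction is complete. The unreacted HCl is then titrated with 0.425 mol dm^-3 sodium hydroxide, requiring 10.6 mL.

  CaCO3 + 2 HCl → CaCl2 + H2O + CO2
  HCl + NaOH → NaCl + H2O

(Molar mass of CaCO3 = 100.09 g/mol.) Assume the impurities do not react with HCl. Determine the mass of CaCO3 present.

n(HCl) added = 0.0241 × 1.16 = 0.0280 mol
n(NaOH) used in back-titration = 0.0106 × 0.425 = 4.50 × 10^-3 mol
n(HCl) left over = 4.50 × 10^-3 mol (1:1 ratio)
n(HCl) consumed by analyte = 0.0280 − 4.50 × 10^-3 = 0.0235 mol
From the 1:2 ratio, n(CaCO3) = 1/2 × 0.0235 = 0.0117 mol
mass of CaCO3 = 0.0117 × 100.09 = 1.17 g

1.17 g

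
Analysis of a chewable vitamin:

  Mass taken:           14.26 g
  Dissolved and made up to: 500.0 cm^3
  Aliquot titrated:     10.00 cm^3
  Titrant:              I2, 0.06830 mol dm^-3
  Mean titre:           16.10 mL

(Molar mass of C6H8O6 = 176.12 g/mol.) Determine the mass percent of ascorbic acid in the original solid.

67.91 %

C6H8O6 + I2 → C6H6O6 + 2 HI
n(I2) per titration = 0.01610 × 0.06830 = 1.100 × 10^-3 mol
n(C6H8O6) in each aliquot = 1.100 × 10^-3 mol (1:1 ratio)
n(C6H8O6) in the whole flask = 1.100 × 10^-3 × 500.0/10.00 = 0.05498 mol
mass of C6H8O6 = 0.05498 × 176.12 = 9.683 g
% C6H8O6 = 9.683 / 14.26 × 100 = 67.91 %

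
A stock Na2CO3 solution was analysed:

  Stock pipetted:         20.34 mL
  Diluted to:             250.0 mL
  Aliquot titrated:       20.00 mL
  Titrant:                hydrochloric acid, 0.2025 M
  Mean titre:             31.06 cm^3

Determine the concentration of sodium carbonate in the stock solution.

Na2CO3 + 2 HCl → 2 NaCl + H2O + CO2
n(HCl) = 0.03106 × 0.2025 = 6.290 × 10^-3 mol
From the 1:2 ratio, n(Na2CO3) in the aliquot = 1/2 × 6.290 × 10^-3 = 3.145 × 10^-3 mol
[Na2CO3]_dilute = 3.145 × 10^-3 / 0.02000 = 0.1572 mol/L
Dilution factor = 250.0 / 20.34 = 12.29
[Na2CO3]_stock = 0.1572 × 12.29 = 1.933 mol/L

1.933 M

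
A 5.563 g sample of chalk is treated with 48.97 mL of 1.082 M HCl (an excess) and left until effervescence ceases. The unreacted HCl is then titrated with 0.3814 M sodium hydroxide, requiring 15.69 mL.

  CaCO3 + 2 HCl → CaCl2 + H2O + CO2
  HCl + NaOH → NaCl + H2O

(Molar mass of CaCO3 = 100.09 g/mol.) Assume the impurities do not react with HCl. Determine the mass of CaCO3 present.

n(HCl) added = 0.04897 × 1.082 = 0.05299 mol
n(NaOH) used in back-titration = 0.01569 × 0.3814 = 5.984 × 10^-3 mol
n(HCl) left over = 5.984 × 10^-3 mol (1:1 ratio)
n(HCl) consumed by analyte = 0.05299 − 5.984 × 10^-3 = 0.04700 mol
From the 1:2 ratio, n(CaCO3) = 1/2 × 0.04700 = 0.02350 mol
mass of CaCO3 = 0.02350 × 100.09 = 2.352 g

2.352 g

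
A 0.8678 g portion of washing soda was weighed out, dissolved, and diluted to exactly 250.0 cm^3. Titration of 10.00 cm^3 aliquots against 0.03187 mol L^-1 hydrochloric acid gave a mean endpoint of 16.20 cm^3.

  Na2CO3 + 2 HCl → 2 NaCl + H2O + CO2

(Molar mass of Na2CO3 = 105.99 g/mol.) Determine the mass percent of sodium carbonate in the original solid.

n(HCl) per titration = 0.01620 × 0.03187 = 5.163 × 10^-4 mol
From the 1:2 ratio, n(Na2CO3) in each aliquot = 1/2 × 5.163 × 10^-4 = 2.581 × 10^-4 mol
n(Na2CO3) in the whole flask = 2.581 × 10^-4 × 250.0/10.00 = 6.454 × 10^-3 mol
mass of Na2CO3 = 6.454 × 10^-3 × 105.99 = 0.6840 g
% Na2CO3 = 0.6840 / 0.8678 × 100 = 78.82 %

78.82 %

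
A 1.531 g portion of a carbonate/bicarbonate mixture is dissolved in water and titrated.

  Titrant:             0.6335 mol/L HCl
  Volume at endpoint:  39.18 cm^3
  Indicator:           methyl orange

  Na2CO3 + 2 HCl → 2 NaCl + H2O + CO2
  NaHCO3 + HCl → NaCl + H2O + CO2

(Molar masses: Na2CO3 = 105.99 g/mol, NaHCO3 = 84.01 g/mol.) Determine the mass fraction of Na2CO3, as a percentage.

n(HCl) = 0.03918 × 0.6335 = 0.02482 mol
Let x = n(Na2CO3), y = n(NaHCO3).
Titrant: 2x + 1y = 0.02482;  mass: 105.99x + 84.01y = 1.531
Solving, x = 8.934 × 10^-3 mol, y = 6.953 × 10^-3 mol
mass of Na2CO3 = 8.934 × 10^-3 × 105.99 = 0.9469 g
% Na2CO3 = 0.9469 / 1.531 × 100 = 61.85 %

61.85 %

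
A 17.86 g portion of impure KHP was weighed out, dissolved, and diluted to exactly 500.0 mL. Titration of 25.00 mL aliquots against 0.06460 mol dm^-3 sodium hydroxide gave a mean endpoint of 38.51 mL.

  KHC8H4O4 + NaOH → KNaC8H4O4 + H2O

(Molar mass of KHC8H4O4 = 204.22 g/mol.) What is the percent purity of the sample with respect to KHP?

56.89 %

n(NaOH) per titration = 0.03851 × 0.06460 = 2.488 × 10^-3 mol
n(KHC8H4O4) in each aliquot = 2.488 × 10^-3 mol (1:1 ratio)
n(KHC8H4O4) in the whole flask = 2.488 × 10^-3 × 500.0/25.00 = 0.04975 mol
mass of KHC8H4O4 = 0.04975 × 204.22 = 10.16 g
% KHC8H4O4 = 10.16 / 17.86 × 100 = 56.89 %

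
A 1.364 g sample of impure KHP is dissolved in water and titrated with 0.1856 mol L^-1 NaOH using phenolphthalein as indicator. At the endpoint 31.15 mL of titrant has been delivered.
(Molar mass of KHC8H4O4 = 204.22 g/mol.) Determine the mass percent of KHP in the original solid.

KHC8H4O4 + NaOH → KNaC8H4O4 + H2O
n(NaOH) = 0.03115 L × 0.1856 mol/L = 5.781 × 10^-3 mol
n(KHC8H4O4) = 5.781 × 10^-3 mol (1:1 ratio)
mass of KHC8H4O4 = 5.781 × 10^-3 × 204.22 g/mol = 1.181 g
% KHC8H4O4 = 1.181 / 1.364 × 100 = 86.56 %

86.56 %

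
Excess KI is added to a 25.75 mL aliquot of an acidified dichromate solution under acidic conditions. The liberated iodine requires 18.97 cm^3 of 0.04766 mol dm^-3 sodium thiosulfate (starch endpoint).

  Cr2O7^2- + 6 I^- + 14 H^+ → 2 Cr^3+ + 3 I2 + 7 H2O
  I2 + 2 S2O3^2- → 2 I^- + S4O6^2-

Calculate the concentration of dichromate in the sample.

0.005852 mol/L

n(S2O3^2-) = 0.01897 × 0.04766 = 9.041 × 10^-4 mol
n(I2) = n(S2O3^2-)/2 = 4.521 × 10^-4 mol
From the 1:3 ratio, n(Cr2O7^2-) in the aliquot = 1/3 × 4.521 × 10^-4 = 1.507 × 10^-4 mol
[Cr2O7^2-] = 1.507 × 10^-4 / 0.02575 = 0.005852 mol/L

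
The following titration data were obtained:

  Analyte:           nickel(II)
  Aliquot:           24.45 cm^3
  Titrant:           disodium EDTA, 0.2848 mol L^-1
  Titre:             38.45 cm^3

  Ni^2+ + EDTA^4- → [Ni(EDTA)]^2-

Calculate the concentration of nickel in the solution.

0.4479 mol/L

n(EDTA) = 0.03845 L × 0.2848 mol/L = 0.01095 mol
n(Ni2+) = 0.01095 mol (1:1 mole ratio)
[Ni2+] = 0.01095 mol / 0.02445 L = 0.4479 mol/L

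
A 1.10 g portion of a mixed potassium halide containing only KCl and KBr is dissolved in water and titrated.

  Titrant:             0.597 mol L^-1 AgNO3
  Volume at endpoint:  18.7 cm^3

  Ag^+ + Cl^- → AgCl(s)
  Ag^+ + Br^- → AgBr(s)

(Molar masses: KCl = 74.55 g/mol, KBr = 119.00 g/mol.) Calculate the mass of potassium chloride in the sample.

0.383 g

n(AgNO3) = 0.0187 × 0.597 = 0.0112 mol
Let x = n(KCl), y = n(KBr).
Titrant: 1x + 1y = 0.0112;  mass: 74.55x + 119.00y = 1.10
Solving, x = 5.14 × 10^-3 mol, y = 6.02 × 10^-3 mol
mass of KCl = 5.14 × 10^-3 × 74.55 = 0.383 g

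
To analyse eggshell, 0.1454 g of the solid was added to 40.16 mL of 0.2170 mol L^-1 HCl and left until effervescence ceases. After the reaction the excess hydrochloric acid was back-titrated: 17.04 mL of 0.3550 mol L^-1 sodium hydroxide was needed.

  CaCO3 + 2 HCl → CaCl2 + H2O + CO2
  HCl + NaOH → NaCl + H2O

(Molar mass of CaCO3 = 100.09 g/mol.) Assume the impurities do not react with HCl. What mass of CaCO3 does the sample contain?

0.1334 g

n(HCl) added = 0.04016 × 0.2170 = 8.715 × 10^-3 mol
n(NaOH) used in back-titration = 0.01704 × 0.3550 = 6.049 × 10^-3 mol
n(HCl) left over = 6.049 × 10^-3 mol (1:1 ratio)
n(HCl) consumed by analyte = 8.715 × 10^-3 − 6.049 × 10^-3 = 2.666 × 10^-3 mol
From the 1:2 ratio, n(CaCO3) = 1/2 × 2.666 × 10^-3 = 1.333 × 10^-3 mol
mass of CaCO3 = 1.333 × 10^-3 × 100.09 = 0.1334 g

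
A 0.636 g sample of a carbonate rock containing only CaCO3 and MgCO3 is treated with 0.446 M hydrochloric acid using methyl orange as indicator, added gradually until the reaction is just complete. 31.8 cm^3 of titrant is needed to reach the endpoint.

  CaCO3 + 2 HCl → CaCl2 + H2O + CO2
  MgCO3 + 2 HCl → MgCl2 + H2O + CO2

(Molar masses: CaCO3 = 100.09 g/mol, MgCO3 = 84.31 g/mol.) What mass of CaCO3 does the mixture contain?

n(HCl) = 0.0318 × 0.446 = 0.0142 mol
Let x = n(CaCO3), y = n(MgCO3).
Titrant: 2x + 2y = 0.0142;  mass: 100.09x + 84.31y = 0.636
Solving, x = 2.42 × 10^-3 mol, y = 4.68 × 10^-3 mol
mass of CaCO3 = 2.42 × 10^-3 × 100.09 = 0.242 g

0.242 g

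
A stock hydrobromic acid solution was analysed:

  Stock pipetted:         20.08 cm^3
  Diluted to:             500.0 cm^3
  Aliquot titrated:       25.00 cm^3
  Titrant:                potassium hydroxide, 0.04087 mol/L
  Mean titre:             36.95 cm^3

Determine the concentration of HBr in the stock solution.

HBr + KOH → KBr + H2O
n(KOH) = 0.03695 × 0.04087 = 1.510 × 10^-3 mol
n(HBr) in the aliquot = 1.510 × 10^-3 mol (1:1 ratio)
[HBr]_dilute = 1.510 × 10^-3 / 0.02500 = 0.06041 mol/L
Dilution factor = 500.0 / 20.08 = 24.90
[HBr]_stock = 0.06041 × 24.90 = 1.504 mol/L

1.504 mol/L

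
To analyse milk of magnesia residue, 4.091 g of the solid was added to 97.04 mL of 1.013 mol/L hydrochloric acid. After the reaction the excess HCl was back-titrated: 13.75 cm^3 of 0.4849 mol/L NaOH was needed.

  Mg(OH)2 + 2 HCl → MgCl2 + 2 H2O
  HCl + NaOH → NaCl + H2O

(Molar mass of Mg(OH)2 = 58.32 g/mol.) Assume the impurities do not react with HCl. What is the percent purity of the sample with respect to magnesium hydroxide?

65.32 %

n(HCl) added = 0.09704 × 1.013 = 0.09830 mol
n(NaOH) used in back-titration = 0.01375 × 0.4849 = 6.667 × 10^-3 mol
n(HCl) left over = 6.667 × 10^-3 mol (1:1 ratio)
n(HCl) consumed by analyte = 0.09830 − 6.667 × 10^-3 = 0.09163 mol
From the 1:2 ratio, n(Mg(OH)2) = 1/2 × 0.09163 = 0.04582 mol
mass of Mg(OH)2 = 0.04582 × 58.32 = 2.672 g
% Mg(OH)2 = 2.672 / 4.091 × 100 = 65.32 %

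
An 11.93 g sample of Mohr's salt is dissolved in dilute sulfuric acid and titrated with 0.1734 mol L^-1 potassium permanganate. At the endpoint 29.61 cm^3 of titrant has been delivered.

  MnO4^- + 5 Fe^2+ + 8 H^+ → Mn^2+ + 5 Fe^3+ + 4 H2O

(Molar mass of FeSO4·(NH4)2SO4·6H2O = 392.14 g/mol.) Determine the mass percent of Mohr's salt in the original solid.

84.38 %

n(KMnO4) = 0.02961 L × 0.1734 mol/L = 5.134 × 10^-3 mol
From the 5:1 ratio, n(FeSO4·(NH4)2SO4·6H2O) = 5/1 × 5.134 × 10^-3 = 0.02567 mol
mass of FeSO4·(NH4)2SO4·6H2O = 0.02567 × 392.14 g/mol = 10.07 g
% FeSO4·(NH4)2SO4·6H2O = 10.07 / 11.93 × 100 = 84.38 %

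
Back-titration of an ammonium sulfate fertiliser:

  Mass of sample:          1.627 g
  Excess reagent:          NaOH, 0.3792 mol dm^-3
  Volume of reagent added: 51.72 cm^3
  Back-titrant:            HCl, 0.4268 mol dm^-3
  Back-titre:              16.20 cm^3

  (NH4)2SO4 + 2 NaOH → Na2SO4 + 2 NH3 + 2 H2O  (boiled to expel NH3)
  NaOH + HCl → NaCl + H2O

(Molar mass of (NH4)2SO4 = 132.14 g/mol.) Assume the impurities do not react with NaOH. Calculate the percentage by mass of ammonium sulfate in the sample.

n(NaOH) added = 0.05172 × 0.3792 = 0.01961 mol
n(HCl) used in back-titration = 0.01620 × 0.4268 = 6.914 × 10^-3 mol
n(NaOH) left over = 6.914 × 10^-3 mol (1:1 ratio)
n(NaOH) consumed by analyte = 0.01961 − 6.914 × 10^-3 = 0.01270 mol
From the 1:2 ratio, n((NH4)2SO4) = 1/2 × 0.01270 = 6.349 × 10^-3 mol
mass of (NH4)2SO4 = 6.349 × 10^-3 × 132.14 = 0.8390 g
% (NH4)2SO4 = 0.8390 / 1.627 × 100 = 51.56 %

51.56 %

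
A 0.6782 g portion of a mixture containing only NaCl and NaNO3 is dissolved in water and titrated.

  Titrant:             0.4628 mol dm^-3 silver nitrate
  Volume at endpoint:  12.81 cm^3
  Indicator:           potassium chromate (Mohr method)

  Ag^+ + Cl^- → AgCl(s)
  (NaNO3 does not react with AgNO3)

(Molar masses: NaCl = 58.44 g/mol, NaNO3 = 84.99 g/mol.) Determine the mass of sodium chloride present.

n(AgNO3) = 0.01281 × 0.4628 = 5.928 × 10^-3 mol
Let x = n(NaCl), y = n(NaNO3).
Titrant: 1x = 5.928 × 10^-3;  mass: 58.44x + 84.99y = 0.6782
Solving, x = 5.928 × 10^-3 mol, y = 3.903 × 10^-3 mol
mass of NaCl = 5.928 × 10^-3 × 58.44 = 0.3465 g

0.3465 g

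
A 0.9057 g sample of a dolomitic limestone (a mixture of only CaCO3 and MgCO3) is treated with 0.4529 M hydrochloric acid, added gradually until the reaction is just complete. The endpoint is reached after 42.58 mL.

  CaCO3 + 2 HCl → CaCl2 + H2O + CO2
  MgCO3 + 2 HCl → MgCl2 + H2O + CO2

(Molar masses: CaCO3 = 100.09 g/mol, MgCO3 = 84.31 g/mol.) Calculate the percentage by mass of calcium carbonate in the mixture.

n(HCl) = 0.04258 × 0.4529 = 0.01928 mol
Let x = n(CaCO3), y = n(MgCO3).
Titrant: 2x + 2y = 0.01928;  mass: 100.09x + 84.31y = 0.9057
Solving, x = 5.878 × 10^-3 mol, y = 3.764 × 10^-3 mol
mass of CaCO3 = 5.878 × 10^-3 × 100.09 = 0.5884 g
% CaCO3 = 0.5884 / 0.9057 × 100 = 64.96 %

64.96 %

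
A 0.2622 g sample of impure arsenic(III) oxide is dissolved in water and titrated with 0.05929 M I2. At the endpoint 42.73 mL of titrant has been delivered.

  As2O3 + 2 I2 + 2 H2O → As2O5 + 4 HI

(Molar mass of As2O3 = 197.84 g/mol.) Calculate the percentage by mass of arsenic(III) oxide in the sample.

n(I2) = 0.04273 L × 0.05929 mol/L = 2.533 × 10^-3 mol
From the 1:2 ratio, n(As2O3) = 1/2 × 2.533 × 10^-3 = 1.267 × 10^-3 mol
mass of As2O3 = 1.267 × 10^-3 × 197.84 g/mol = 0.2506 g
% As2O3 = 0.2506 / 0.2622 × 100 = 95.58 %

95.58 %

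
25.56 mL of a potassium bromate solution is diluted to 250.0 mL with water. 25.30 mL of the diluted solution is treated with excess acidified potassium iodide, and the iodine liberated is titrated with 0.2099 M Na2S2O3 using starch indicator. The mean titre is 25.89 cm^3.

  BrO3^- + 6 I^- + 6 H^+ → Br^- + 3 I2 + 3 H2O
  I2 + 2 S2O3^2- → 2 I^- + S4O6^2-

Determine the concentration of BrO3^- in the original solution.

n(S2O3^2-) = 0.02589 × 0.2099 = 5.434 × 10^-3 mol
n(I2) = n(S2O3^2-)/2 = 2.717 × 10^-3 mol
From the 1:3 ratio, n(BrO3^-) in the aliquot = 1/3 × 2.717 × 10^-3 = 9.057 × 10^-4 mol
[BrO3^-]_dilute = 9.057 × 10^-4 / 0.02530 = 0.03580 mol/L
[BrO3^-]_original = 0.03580 × 250.0/25.56 = 0.3501 mol/L

0.3501 M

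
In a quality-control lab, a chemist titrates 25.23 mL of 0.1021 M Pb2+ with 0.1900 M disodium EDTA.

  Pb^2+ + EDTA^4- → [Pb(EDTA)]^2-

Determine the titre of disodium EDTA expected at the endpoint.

13.56 mL

n(Pb2+) = 0.02523 L × 0.1021 mol/L = 2.576 × 10^-3 mol
n(EDTA) = 2.576 × 10^-3 mol (1:1 stoichiometry)
V(EDTA) = 2.576 × 10^-3 mol / 0.1900 mol/L = 0.01356 L = 13.56 mL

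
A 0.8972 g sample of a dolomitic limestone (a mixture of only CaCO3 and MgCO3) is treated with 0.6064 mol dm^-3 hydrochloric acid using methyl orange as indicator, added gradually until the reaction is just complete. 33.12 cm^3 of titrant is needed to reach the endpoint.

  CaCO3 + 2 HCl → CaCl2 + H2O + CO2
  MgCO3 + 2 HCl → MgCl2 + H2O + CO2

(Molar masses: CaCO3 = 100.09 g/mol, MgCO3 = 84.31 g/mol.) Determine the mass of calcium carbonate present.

0.3207 g

n(HCl) = 0.03312 × 0.6064 = 0.02008 mol
Let x = n(CaCO3), y = n(MgCO3).
Titrant: 2x + 2y = 0.02008;  mass: 100.09x + 84.31y = 0.8972
Solving, x = 3.204 × 10^-3 mol, y = 6.838 × 10^-3 mol
mass of CaCO3 = 3.204 × 10^-3 × 100.09 = 0.3207 g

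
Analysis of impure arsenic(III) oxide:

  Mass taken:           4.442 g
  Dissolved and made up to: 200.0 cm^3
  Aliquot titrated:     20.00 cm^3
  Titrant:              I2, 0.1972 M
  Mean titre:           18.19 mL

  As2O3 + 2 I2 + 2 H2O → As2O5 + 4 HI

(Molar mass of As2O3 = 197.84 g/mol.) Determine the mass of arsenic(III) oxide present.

3.548 g

n(I2) per titration = 0.01819 × 0.1972 = 3.587 × 10^-3 mol
From the 1:2 ratio, n(As2O3) in each aliquot = 1/2 × 3.587 × 10^-3 = 1.794 × 10^-3 mol
n(As2O3) in the whole flask = 1.794 × 10^-3 × 200.0/20.00 = 0.01794 mol
mass of As2O3 = 0.01794 × 197.84 = 3.548 g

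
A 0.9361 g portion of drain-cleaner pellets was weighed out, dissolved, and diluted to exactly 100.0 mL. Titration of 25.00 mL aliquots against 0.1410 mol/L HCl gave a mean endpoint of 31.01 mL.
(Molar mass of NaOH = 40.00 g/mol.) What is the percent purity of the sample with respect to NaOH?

NaOH + HCl → NaCl + H2O
n(HCl) per titration = 0.03101 × 0.1410 = 4.372 × 10^-3 mol
n(NaOH) in each aliquot = 4.372 × 10^-3 mol (1:1 ratio)
n(NaOH) in the whole flask = 4.372 × 10^-3 × 100.0/25.00 = 0.01749 mol
mass of NaOH = 0.01749 × 40.00 = 0.6996 g
% NaOH = 0.6996 / 0.9361 × 100 = 74.73 %

74.73 %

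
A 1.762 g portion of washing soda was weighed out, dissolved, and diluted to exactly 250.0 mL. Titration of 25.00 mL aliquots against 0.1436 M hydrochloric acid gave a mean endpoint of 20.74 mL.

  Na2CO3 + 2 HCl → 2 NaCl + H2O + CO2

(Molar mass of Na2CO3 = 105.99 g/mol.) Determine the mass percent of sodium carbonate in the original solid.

89.58 %

n(HCl) per titration = 0.02074 × 0.1436 = 2.978 × 10^-3 mol
From the 1:2 ratio, n(Na2CO3) in each aliquot = 1/2 × 2.978 × 10^-3 = 1.489 × 10^-3 mol
n(Na2CO3) in the whole flask = 1.489 × 10^-3 × 250.0/25.00 = 0.01489 mol
mass of Na2CO3 = 0.01489 × 105.99 = 1.578 g
% Na2CO3 = 1.578 / 1.762 × 100 = 89.58 %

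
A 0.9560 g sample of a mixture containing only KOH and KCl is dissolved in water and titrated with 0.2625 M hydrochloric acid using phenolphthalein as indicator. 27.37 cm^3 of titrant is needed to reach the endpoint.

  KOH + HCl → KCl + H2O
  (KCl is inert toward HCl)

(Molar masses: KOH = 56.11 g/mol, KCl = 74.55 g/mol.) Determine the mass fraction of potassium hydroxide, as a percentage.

42.17 %

n(HCl) = 0.02737 × 0.2625 = 7.185 × 10^-3 mol
Let x = n(KOH), y = n(KCl).
Titrant: 1x = 7.185 × 10^-3;  mass: 56.11x + 74.55y = 0.9560
Solving, x = 7.185 × 10^-3 mol, y = 7.416 × 10^-3 mol
mass of KOH = 7.185 × 10^-3 × 56.11 = 0.4031 g
% KOH = 0.4031 / 0.9560 × 100 = 42.17 %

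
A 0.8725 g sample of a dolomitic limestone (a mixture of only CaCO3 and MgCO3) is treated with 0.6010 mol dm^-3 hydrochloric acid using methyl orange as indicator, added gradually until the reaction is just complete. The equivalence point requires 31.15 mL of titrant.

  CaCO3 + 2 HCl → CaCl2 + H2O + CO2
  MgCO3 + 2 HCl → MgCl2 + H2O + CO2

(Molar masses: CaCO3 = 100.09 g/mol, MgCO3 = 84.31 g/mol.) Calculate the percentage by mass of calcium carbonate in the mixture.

60.56 %

n(HCl) = 0.03115 × 0.6010 = 0.01872 mol
Let x = n(CaCO3), y = n(MgCO3).
Titrant: 2x + 2y = 0.01872;  mass: 100.09x + 84.31y = 0.8725
Solving, x = 5.279 × 10^-3 mol, y = 4.081 × 10^-3 mol
mass of CaCO3 = 5.279 × 10^-3 × 100.09 = 0.5284 g
% CaCO3 = 0.5284 / 0.8725 × 100 = 60.56 %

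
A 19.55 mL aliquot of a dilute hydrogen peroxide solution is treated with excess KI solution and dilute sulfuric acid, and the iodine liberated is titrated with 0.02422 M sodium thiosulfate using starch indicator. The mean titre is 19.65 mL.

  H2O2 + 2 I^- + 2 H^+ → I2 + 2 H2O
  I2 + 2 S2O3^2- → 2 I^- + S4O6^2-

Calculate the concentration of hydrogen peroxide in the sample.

n(S2O3^2-) = 0.01965 × 0.02422 = 4.759 × 10^-4 mol
n(I2) = n(S2O3^2-)/2 = 2.380 × 10^-4 mol
n(H2O2) in the aliquot = 2.380 × 10^-4 mol (1:1 ratio)
[H2O2] = 2.380 × 10^-4 / 0.01955 = 0.01217 mol/L

0.01217 M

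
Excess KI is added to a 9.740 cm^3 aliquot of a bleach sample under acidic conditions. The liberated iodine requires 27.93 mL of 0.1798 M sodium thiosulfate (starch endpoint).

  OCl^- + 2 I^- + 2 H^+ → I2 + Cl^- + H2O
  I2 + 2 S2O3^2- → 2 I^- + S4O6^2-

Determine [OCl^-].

n(S2O3^2-) = 0.02793 × 0.1798 = 5.022 × 10^-3 mol
n(I2) = n(S2O3^2-)/2 = 2.511 × 10^-3 mol
n(OCl^-) in the aliquot = 2.511 × 10^-3 mol (1:1 ratio)
[OCl^-] = 2.511 × 10^-3 / 0.009740 = 0.2578 mol/L

0.2578 M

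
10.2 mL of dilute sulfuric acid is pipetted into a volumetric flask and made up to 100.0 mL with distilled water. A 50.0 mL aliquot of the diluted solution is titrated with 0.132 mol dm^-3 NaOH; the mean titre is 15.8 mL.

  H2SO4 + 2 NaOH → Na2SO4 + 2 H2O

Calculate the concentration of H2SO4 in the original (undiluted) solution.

0.204 mol/L

n(NaOH) = 0.0158 × 0.132 = 2.09 × 10^-3 mol
From the 1:2 ratio, n(H2SO4) in the aliquot = 1/2 × 2.09 × 10^-3 = 1.04 × 10^-3 mol
[H2SO4]_dilute = 1.04 × 10^-3 / 0.0500 = 0.0209 mol/L
Dilution factor = 100.0 / 10.2 = 9.804
[H2SO4]_stock = 0.0209 × 9.804 = 0.204 mol/L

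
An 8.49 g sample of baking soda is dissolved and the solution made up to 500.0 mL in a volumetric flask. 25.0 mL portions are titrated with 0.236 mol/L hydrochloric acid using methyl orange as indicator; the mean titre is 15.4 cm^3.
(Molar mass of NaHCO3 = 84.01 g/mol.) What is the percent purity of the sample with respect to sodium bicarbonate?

NaHCO3 + HCl → NaCl + H2O + CO2
n(HCl) per titration = 0.0154 × 0.236 = 3.63 × 10^-3 mol
n(NaHCO3) in each aliquot = 3.63 × 10^-3 mol (1:1 ratio)
n(NaHCO3) in the whole flask = 3.63 × 10^-3 × 500.0/25.0 = 0.0727 mol
mass of NaHCO3 = 0.0727 × 84.01 = 6.11 g
% NaHCO3 = 6.11 / 8.49 × 100 = 71.9 %

71.9 %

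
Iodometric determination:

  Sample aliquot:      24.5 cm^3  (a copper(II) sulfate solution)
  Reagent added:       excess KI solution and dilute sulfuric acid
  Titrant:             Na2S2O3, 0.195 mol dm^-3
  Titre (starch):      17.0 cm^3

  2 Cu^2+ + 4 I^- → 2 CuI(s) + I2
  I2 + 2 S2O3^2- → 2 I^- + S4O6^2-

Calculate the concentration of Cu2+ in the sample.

0.135 mol/L

n(S2O3^2-) = 0.0170 × 0.195 = 3.31 × 10^-3 mol
n(I2) = n(S2O3^2-)/2 = 1.66 × 10^-3 mol
From the 2:1 ratio, n(Cu2+) in the aliquot = 2/1 × 1.66 × 10^-3 = 3.31 × 10^-3 mol
[Cu2+] = 3.31 × 10^-3 / 0.0245 = 0.135 mol/L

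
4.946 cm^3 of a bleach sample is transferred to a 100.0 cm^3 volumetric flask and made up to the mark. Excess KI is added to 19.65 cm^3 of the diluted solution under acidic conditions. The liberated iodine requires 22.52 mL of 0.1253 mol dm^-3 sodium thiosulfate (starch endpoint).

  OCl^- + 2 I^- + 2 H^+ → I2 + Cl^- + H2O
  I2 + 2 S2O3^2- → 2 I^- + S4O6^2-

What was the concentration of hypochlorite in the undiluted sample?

1.452 mol/L

n(S2O3^2-) = 0.02252 × 0.1253 = 2.822 × 10^-3 mol
n(I2) = n(S2O3^2-)/2 = 1.411 × 10^-3 mol
n(OCl^-) in the aliquot = 1.411 × 10^-3 mol (1:1 ratio)
[OCl^-]_dilute = 1.411 × 10^-3 / 0.01965 = 0.07180 mol/L
[OCl^-]_original = 0.07180 × 100.0/4.946 = 1.452 mol/L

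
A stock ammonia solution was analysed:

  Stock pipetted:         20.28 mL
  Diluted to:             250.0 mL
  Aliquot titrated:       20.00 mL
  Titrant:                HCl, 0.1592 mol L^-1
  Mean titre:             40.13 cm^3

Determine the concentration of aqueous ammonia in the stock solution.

3.938 mol/L

NH3 + HCl → NH4Cl
n(HCl) = 0.04013 × 0.1592 = 6.389 × 10^-3 mol
n(NH3) in the aliquot = 6.389 × 10^-3 mol (1:1 ratio)
[NH3]_dilute = 6.389 × 10^-3 / 0.02000 = 0.3194 mol/L
Dilution factor = 250.0 / 20.28 = 12.33
[NH3]_stock = 0.3194 × 12.33 = 3.938 mol/L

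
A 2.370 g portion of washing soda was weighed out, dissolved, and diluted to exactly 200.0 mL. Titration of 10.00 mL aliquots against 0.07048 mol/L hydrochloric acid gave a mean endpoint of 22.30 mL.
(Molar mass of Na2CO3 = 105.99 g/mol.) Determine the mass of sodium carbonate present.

1.666 g

Na2CO3 + 2 HCl → 2 NaCl + H2O + CO2
n(HCl) per titration = 0.02230 × 0.07048 = 1.572 × 10^-3 mol
From the 1:2 ratio, n(Na2CO3) in each aliquot = 1/2 × 1.572 × 10^-3 = 7.859 × 10^-4 mol
n(Na2CO3) in the whole flask = 7.859 × 10^-4 × 200.0/10.00 = 0.01572 mol
mass of Na2CO3 = 0.01572 × 105.99 = 1.666 g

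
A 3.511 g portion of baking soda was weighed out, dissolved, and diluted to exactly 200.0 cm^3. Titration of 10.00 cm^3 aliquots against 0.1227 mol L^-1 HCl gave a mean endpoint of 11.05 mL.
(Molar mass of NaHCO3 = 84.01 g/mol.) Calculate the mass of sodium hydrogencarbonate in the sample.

NaHCO3 + HCl → NaCl + H2O + CO2
n(HCl) per titration = 0.01105 × 0.1227 = 1.356 × 10^-3 mol
n(NaHCO3) in each aliquot = 1.356 × 10^-3 mol (1:1 ratio)
n(NaHCO3) in the whole flask = 1.356 × 10^-3 × 200.0/10.00 = 0.02712 mol
mass of NaHCO3 = 0.02712 × 84.01 = 2.278 g

2.278 g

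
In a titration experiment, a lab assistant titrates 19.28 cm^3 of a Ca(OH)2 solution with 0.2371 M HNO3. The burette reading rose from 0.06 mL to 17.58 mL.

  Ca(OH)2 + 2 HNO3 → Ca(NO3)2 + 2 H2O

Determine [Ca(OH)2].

n(HNO3) = 0.01752 L × 0.2371 mol/L = 4.154 × 10^-3 mol
From the 1:2 mole ratio, n(Ca(OH)2) = 1/2 × 4.154 × 10^-3 = 2.077 × 10^-3 mol
[Ca(OH)2] = 2.077 × 10^-3 mol / 0.01928 L = 0.1077 mol/L

0.1077 M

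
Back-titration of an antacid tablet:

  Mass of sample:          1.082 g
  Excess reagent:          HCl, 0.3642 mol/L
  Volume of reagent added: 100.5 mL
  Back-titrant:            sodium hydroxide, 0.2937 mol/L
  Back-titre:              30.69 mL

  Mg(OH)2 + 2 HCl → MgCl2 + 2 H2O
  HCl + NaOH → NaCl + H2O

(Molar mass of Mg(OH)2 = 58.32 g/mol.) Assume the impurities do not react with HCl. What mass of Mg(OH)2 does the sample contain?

0.8045 g

n(HCl) added = 0.1005 × 0.3642 = 0.03660 mol
n(NaOH) used in back-titration = 0.03069 × 0.2937 = 9.014 × 10^-3 mol
n(HCl) left over = 9.014 × 10^-3 mol (1:1 ratio)
n(HCl) consumed by analyte = 0.03660 − 9.014 × 10^-3 = 0.02759 mol
From the 1:2 ratio, n(Mg(OH)2) = 1/2 × 0.02759 = 0.01379 mol
mass of Mg(OH)2 = 0.01379 × 58.32 = 0.8045 g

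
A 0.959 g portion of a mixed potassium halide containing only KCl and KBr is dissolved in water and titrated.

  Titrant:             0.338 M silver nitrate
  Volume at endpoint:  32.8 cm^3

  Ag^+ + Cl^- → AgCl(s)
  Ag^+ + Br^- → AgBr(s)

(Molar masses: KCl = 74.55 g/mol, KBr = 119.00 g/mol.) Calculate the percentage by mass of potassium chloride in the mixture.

63.0 %

n(AgNO3) = 0.0328 × 0.338 = 0.0111 mol
Let x = n(KCl), y = n(KBr).
Titrant: 1x + 1y = 0.0111;  mass: 74.55x + 119.00y = 0.959
Solving, x = 8.11 × 10^-3 mol, y = 2.98 × 10^-3 mol
mass of KCl = 8.11 × 10^-3 × 74.55 = 0.604 g
% KCl = 0.604 / 0.959 × 100 = 63.0 %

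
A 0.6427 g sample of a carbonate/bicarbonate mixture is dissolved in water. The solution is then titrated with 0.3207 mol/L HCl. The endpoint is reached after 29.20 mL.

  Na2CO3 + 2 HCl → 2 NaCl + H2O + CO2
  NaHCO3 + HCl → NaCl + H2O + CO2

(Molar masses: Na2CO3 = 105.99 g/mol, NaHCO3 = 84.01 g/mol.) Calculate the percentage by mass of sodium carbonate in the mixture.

n(HCl) = 0.02920 × 0.3207 = 9.364 × 10^-3 mol
Let x = n(Na2CO3), y = n(NaHCO3).
Titrant: 2x + 1y = 9.364 × 10^-3;  mass: 105.99x + 84.01y = 0.6427
Solving, x = 2.322 × 10^-3 mol, y = 4.721 × 10^-3 mol
mass of Na2CO3 = 2.322 × 10^-3 × 105.99 = 0.2461 g
% Na2CO3 = 0.2461 / 0.6427 × 100 = 38.29 %

38.29 %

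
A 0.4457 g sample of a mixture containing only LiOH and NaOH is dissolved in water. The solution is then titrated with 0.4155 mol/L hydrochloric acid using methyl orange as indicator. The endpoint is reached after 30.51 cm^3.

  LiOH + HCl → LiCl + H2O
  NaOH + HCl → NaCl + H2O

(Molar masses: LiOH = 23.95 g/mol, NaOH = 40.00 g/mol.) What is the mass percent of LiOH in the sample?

20.55 %

n(HCl) = 0.03051 × 0.4155 = 0.01268 mol
Let x = n(LiOH), y = n(NaOH).
Titrant: 1x + 1y = 0.01268;  mass: 23.95x + 40.00y = 0.4457
Solving, x = 3.824 × 10^-3 mol, y = 8.853 × 10^-3 mol
mass of LiOH = 3.824 × 10^-3 × 23.95 = 0.09159 g
% LiOH = 0.09159 / 0.4457 × 100 = 20.55 %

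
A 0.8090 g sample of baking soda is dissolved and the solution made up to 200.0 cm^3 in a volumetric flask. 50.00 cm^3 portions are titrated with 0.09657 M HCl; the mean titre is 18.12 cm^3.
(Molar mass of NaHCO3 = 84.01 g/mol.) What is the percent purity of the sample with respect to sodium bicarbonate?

72.68 %

NaHCO3 + HCl → NaCl + H2O + CO2
n(HCl) per titration = 0.01812 × 0.09657 = 1.750 × 10^-3 mol
n(NaHCO3) in each aliquot = 1.750 × 10^-3 mol (1:1 ratio)
n(NaHCO3) in the whole flask = 1.750 × 10^-3 × 200.0/50.00 = 6.999 × 10^-3 mol
mass of NaHCO3 = 6.999 × 10^-3 × 84.01 = 0.5880 g
% NaHCO3 = 0.5880 / 0.8090 × 100 = 72.68 %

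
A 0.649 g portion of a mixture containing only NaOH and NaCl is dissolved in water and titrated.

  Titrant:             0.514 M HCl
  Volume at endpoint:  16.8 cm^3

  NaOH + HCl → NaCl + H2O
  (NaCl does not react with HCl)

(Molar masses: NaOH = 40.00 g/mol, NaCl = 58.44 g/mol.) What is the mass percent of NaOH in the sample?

n(HCl) = 0.0168 × 0.514 = 8.64 × 10^-3 mol
Let x = n(NaOH), y = n(NaCl).
Titrant: 1x = 8.64 × 10^-3;  mass: 40.00x + 58.44y = 0.649
Solving, x = 8.64 × 10^-3 mol, y = 5.19 × 10^-3 mol
mass of NaOH = 8.64 × 10^-3 × 40.00 = 0.345 g
% NaOH = 0.345 / 0.649 × 100 = 53.2 %

53.2 %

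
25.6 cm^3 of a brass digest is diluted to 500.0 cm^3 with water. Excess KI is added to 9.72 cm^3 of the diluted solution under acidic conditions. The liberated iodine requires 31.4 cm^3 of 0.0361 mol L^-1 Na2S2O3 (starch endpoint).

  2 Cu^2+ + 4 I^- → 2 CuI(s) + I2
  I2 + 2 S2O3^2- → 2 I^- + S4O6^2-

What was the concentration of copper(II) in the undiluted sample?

n(S2O3^2-) = 0.0314 × 0.0361 = 1.13 × 10^-3 mol
n(I2) = n(S2O3^2-)/2 = 5.67 × 10^-4 mol
From the 2:1 ratio, n(Cu2+) in the aliquot = 2/1 × 5.67 × 10^-4 = 1.13 × 10^-3 mol
[Cu2+]_dilute = 1.13 × 10^-3 / 0.00972 = 0.117 mol/L
[Cu2+]_original = 0.117 × 500.0/25.6 = 2.28 mol/L

2.28 mol/L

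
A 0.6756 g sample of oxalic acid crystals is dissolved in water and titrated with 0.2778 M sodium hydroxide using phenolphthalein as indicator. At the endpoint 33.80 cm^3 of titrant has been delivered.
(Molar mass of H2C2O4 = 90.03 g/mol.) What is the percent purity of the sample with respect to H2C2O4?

H2C2O4 + 2 NaOH → Na2C2O4 + 2 H2O
n(NaOH) = 0.03380 L × 0.2778 mol/L = 9.390 × 10^-3 mol
From the 1:2 ratio, n(H2C2O4) = 1/2 × 9.390 × 10^-3 = 4.695 × 10^-3 mol
mass of H2C2O4 = 4.695 × 10^-3 × 90.03 g/mol = 0.4227 g
% H2C2O4 = 0.4227 / 0.6756 × 100 = 62.56 %

62.56 %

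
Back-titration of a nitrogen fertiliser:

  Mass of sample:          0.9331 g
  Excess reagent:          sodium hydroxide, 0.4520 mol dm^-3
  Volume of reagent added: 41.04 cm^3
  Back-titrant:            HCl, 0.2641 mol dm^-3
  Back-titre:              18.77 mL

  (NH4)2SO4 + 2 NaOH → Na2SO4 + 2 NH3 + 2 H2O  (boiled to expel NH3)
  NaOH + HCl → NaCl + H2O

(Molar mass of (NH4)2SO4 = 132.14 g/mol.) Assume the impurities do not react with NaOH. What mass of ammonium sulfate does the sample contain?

n(NaOH) added = 0.04104 × 0.4520 = 0.01855 mol
n(HCl) used in back-titration = 0.01877 × 0.2641 = 4.957 × 10^-3 mol
n(NaOH) left over = 4.957 × 10^-3 mol (1:1 ratio)
n(NaOH) consumed by analyte = 0.01855 − 4.957 × 10^-3 = 0.01359 mol
From the 1:2 ratio, n((NH4)2SO4) = 1/2 × 0.01359 = 6.796 × 10^-3 mol
mass of (NH4)2SO4 = 6.796 × 10^-3 × 132.14 = 0.8981 g

0.8981 g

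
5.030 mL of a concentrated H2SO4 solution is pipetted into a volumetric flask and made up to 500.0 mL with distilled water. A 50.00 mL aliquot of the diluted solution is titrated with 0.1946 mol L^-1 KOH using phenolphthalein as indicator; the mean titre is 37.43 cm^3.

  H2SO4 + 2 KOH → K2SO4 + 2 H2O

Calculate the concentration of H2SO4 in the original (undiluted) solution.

n(KOH) = 0.03743 × 0.1946 = 7.284 × 10^-3 mol
From the 1:2 ratio, n(H2SO4) in the aliquot = 1/2 × 7.284 × 10^-3 = 3.642 × 10^-3 mol
[H2SO4]_dilute = 3.642 × 10^-3 / 0.05000 = 0.07284 mol/L
Dilution factor = 500.0 / 5.030 = 99.40
[H2SO4]_stock = 0.07284 × 99.40 = 7.240 mol/L

7.240 mol/L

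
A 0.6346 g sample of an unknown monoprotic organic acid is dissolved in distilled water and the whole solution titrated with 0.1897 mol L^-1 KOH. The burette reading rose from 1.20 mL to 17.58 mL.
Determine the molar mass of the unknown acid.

n(KOH) = 0.01638 L × 0.1897 mol/L = 3.107 × 10^-3 mol
n(HA) = 3.107 × 10^-3 mol (1:1 ratio)
M = m / n = 0.6346 g / 3.107 × 10^-3 mol = 204.2 g/mol

204.2 g/mol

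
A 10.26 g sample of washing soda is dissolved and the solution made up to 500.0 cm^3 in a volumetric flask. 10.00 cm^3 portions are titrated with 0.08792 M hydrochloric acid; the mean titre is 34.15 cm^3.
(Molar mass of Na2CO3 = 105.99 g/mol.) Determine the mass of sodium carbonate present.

7.956 g

Na2CO3 + 2 HCl → 2 NaCl + H2O + CO2
n(HCl) per titration = 0.03415 × 0.08792 = 3.002 × 10^-3 mol
From the 1:2 ratio, n(Na2CO3) in each aliquot = 1/2 × 3.002 × 10^-3 = 1.501 × 10^-3 mol
n(Na2CO3) in the whole flask = 1.501 × 10^-3 × 500.0/10.00 = 0.07506 mol
mass of Na2CO3 = 0.07506 × 105.99 = 7.956 g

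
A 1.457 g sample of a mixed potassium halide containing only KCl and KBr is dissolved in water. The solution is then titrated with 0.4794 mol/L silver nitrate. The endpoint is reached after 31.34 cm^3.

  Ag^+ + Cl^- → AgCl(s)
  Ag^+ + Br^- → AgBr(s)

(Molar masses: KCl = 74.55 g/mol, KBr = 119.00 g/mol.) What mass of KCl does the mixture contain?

0.5550 g

n(AgNO3) = 0.03134 × 0.4794 = 0.01502 mol
Let x = n(KCl), y = n(KBr).
Titrant: 1x + 1y = 0.01502;  mass: 74.55x + 119.00y = 1.457
Solving, x = 7.444 × 10^-3 mol, y = 7.580 × 10^-3 mol
mass of KCl = 7.444 × 10^-3 × 74.55 = 0.5550 g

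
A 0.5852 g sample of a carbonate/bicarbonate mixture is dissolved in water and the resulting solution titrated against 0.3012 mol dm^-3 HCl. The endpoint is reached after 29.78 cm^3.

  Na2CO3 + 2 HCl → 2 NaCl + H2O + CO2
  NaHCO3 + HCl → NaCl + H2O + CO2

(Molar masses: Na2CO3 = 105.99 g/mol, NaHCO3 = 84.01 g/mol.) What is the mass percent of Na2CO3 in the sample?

n(HCl) = 0.02978 × 0.3012 = 8.970 × 10^-3 mol
Let x = n(Na2CO3), y = n(NaHCO3).
Titrant: 2x + 1y = 8.970 × 10^-3;  mass: 105.99x + 84.01y = 0.5852
Solving, x = 2.714 × 10^-3 mol, y = 3.542 × 10^-3 mol
mass of Na2CO3 = 2.714 × 10^-3 × 105.99 = 0.2877 g
% Na2CO3 = 0.2877 / 0.5852 × 100 = 49.15 %

49.15 %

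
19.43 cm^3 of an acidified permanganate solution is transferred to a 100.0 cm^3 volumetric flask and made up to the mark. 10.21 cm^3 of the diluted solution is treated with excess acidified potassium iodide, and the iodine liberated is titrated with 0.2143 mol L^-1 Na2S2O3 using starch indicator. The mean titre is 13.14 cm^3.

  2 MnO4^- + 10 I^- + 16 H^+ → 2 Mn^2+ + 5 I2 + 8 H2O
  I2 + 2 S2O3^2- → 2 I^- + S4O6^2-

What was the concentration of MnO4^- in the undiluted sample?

n(S2O3^2-) = 0.01314 × 0.2143 = 2.816 × 10^-3 mol
n(I2) = n(S2O3^2-)/2 = 1.408 × 10^-3 mol
From the 2:5 ratio, n(MnO4^-) in the aliquot = 2/5 × 1.408 × 10^-3 = 5.632 × 10^-4 mol
[MnO4^-]_dilute = 5.632 × 10^-4 / 0.01021 = 0.05516 mol/L
[MnO4^-]_original = 0.05516 × 100.0/19.43 = 0.2839 mol/L

0.2839 mol/L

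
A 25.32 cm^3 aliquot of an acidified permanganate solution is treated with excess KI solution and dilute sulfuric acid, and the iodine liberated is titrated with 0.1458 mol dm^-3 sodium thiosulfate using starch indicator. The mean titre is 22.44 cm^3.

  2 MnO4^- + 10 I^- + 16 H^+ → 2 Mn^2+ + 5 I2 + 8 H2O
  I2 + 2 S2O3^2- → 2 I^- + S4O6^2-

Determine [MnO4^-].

n(S2O3^2-) = 0.02244 × 0.1458 = 3.272 × 10^-3 mol
n(I2) = n(S2O3^2-)/2 = 1.636 × 10^-3 mol
From the 2:5 ratio, n(MnO4^-) in the aliquot = 2/5 × 1.636 × 10^-3 = 6.544 × 10^-4 mol
[MnO4^-] = 6.544 × 10^-4 / 0.02532 = 0.02584 mol/L

0.02584 mol/L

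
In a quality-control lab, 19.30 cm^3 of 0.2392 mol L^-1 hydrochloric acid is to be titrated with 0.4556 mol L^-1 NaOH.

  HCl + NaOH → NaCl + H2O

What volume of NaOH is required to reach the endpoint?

n(HCl) = 0.01930 L × 0.2392 mol/L = 4.617 × 10^-3 mol
n(NaOH) = 4.617 × 10^-3 mol (1:1 stoichiometry)
V(NaOH) = 4.617 × 10^-3 mol / 0.4556 mol/L = 0.01013 L = 10.13 mL

10.13 mL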